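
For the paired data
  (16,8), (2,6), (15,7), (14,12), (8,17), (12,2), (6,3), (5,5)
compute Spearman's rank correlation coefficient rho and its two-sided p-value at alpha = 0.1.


Step 1: Rank x and y separately (midranks; no ties here).
rank(x): 16->8, 2->1, 15->7, 14->6, 8->4, 12->5, 6->3, 5->2
rank(y): 8->6, 6->4, 7->5, 12->7, 17->8, 2->1, 3->2, 5->3
Step 2: d_i = R_x(i) - R_y(i); compute d_i^2.
  (8-6)^2=4, (1-4)^2=9, (7-5)^2=4, (6-7)^2=1, (4-8)^2=16, (5-1)^2=16, (3-2)^2=1, (2-3)^2=1
sum(d^2) = 52.
Step 3: rho = 1 - 6*52 / (8*(8^2 - 1)) = 1 - 312/504 = 0.380952.
Step 4: Under H0, t = rho * sqrt((n-2)/(1-rho^2)) = 1.0092 ~ t(6).
Step 5: Two-sided p-value from the t-distribution with 6 df = 0.351813.
Step 6: alpha = 0.1. fail to reject H0.

rho = 0.3810, p = 0.351813, fail to reject H0 at alpha = 0.1.


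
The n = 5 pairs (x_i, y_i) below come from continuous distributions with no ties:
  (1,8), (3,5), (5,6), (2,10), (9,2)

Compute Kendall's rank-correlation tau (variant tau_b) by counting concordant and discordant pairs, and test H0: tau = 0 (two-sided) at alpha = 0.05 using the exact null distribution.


Step 1: Enumerate the 10 unordered pairs (i,j) with i<j and classify each by sign(x_j-x_i) * sign(y_j-y_i).
  (1,2):dx=+2,dy=-3->D; (1,3):dx=+4,dy=-2->D; (1,4):dx=+1,dy=+2->C; (1,5):dx=+8,dy=-6->D
  (2,3):dx=+2,dy=+1->C; (2,4):dx=-1,dy=+5->D; (2,5):dx=+6,dy=-3->D; (3,4):dx=-3,dy=+4->D
  (3,5):dx=+4,dy=-4->D; (4,5):dx=+7,dy=-8->D
Step 2: C = 2, D = 8, total pairs = 10.
Step 3: tau = (C - D)/(n(n-1)/2) = (2 - 8)/10 = -0.600000.
Step 4: Exact two-sided p-value (enumerate n! = 120 permutations of y under H0): p = 0.233333.
Step 5: alpha = 0.05. fail to reject H0.

tau_b = -0.6000 (C=2, D=8), p = 0.233333, fail to reject H0.


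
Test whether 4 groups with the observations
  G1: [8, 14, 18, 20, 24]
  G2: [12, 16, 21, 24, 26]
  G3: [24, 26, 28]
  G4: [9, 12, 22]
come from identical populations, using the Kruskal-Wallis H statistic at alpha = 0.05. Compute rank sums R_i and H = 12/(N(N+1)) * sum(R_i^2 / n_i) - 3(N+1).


Step 1: Combine all N = 16 observations and assign midranks.
sorted (value, group, rank): (8,G1,1), (9,G4,2), (12,G2,3.5), (12,G4,3.5), (14,G1,5), (16,G2,6), (18,G1,7), (20,G1,8), (21,G2,9), (22,G4,10), (24,G1,12), (24,G2,12), (24,G3,12), (26,G2,14.5), (26,G3,14.5), (28,G3,16)
Step 2: Sum ranks within each group.
R_1 = 33 (n_1 = 5)
R_2 = 45 (n_2 = 5)
R_3 = 42.5 (n_3 = 3)
R_4 = 15.5 (n_4 = 3)
Step 3: H = 12/(N(N+1)) * sum(R_i^2/n_i) - 3(N+1)
     = 12/(16*17) * (33^2/5 + 45^2/5 + 42.5^2/3 + 15.5^2/3) - 3*17
     = 0.044118 * 1304.97 - 51
     = 6.572059.
Step 4: Ties present; correction factor C = 1 - 36/(16^3 - 16) = 0.991176. Corrected H = 6.572059 / 0.991176 = 6.630564.
Step 5: Under H0, H ~ chi^2(3); p-value = 0.084653.
Step 6: alpha = 0.05. fail to reject H0.

H = 6.6306, df = 3, p = 0.084653, fail to reject H0.


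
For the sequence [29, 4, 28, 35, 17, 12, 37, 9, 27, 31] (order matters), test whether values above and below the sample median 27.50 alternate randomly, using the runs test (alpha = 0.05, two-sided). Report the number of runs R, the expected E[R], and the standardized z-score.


Step 1: Compute median = 27.50; label A = above, B = below.
Labels in order: ABAABBABBA  (n_A = 5, n_B = 5)
Step 2: Count runs R = 7.
Step 3: Under H0 (random ordering), E[R] = 2*n_A*n_B/(n_A+n_B) + 1 = 2*5*5/10 + 1 = 6.0000.
        Var[R] = 2*n_A*n_B*(2*n_A*n_B - n_A - n_B) / ((n_A+n_B)^2 * (n_A+n_B-1)) = 2000/900 = 2.2222.
        SD[R] = 1.4907.
Step 4: Continuity-corrected z = (R - 0.5 - E[R]) / SD[R] = (7 - 0.5 - 6.0000) / 1.4907 = 0.3354.
Step 5: Two-sided p-value via normal approximation = 2*(1 - Phi(|z|)) = 0.737316.
Step 6: alpha = 0.05. fail to reject H0.

R = 7, z = 0.3354, p = 0.737316, fail to reject H0.


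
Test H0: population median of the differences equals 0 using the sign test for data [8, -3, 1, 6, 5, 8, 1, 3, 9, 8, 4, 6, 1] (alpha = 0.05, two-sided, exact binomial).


Step 1: Discard zero differences. Original n = 13; n_eff = number of nonzero differences = 13.
Nonzero differences (with sign): +8, -3, +1, +6, +5, +8, +1, +3, +9, +8, +4, +6, +1
Step 2: Count signs: positive = 12, negative = 1.
Step 3: Under H0: P(positive) = 0.5, so the number of positives S ~ Bin(13, 0.5).
Step 4: Two-sided exact p-value = sum of Bin(13,0.5) probabilities at or below the observed probability = 0.003418.
Step 5: alpha = 0.05. reject H0.

n_eff = 13, pos = 12, neg = 1, p = 0.003418, reject H0.


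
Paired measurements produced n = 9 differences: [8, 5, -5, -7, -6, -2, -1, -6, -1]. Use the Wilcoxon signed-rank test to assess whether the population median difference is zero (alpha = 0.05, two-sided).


Step 1: Drop any zero differences (none here) and take |d_i|.
|d| = [8, 5, 5, 7, 6, 2, 1, 6, 1]
Step 2: Midrank |d_i| (ties get averaged ranks).
ranks: |8|->9, |5|->4.5, |5|->4.5, |7|->8, |6|->6.5, |2|->3, |1|->1.5, |6|->6.5, |1|->1.5
Step 3: Attach original signs; sum ranks with positive sign and with negative sign.
W+ = 9 + 4.5 = 13.5
W- = 4.5 + 8 + 6.5 + 3 + 1.5 + 6.5 + 1.5 = 31.5
(Check: W+ + W- = 45 should equal n(n+1)/2 = 45.)
Step 4: Test statistic W = min(W+, W-) = 13.5.
Step 5: Ties in |d|, so use the tie-corrected normal approximation.
        E[W] = n(n+1)/4 = 9*10/4 = 22.5.
        Tie groups: |d|=1 (t=2), |d|=5 (t=2), |d|=6 (t=2); sum(t^3 - t) = 18.
        Var[W] = n(n+1)(2n+1)/24 - sum(t^3-t)/48 = 1710/24 - 18/48 = 70.875.
        z = (W - E[W]) / sqrt(Var[W]) = (13.5 - 22.5) / 8.4187 = -1.0690.
        Two-sided p = 2*Phi(z) = 0.285049.
Step 6: alpha = 0.05. fail to reject H0.

W+ = 13.5, W- = 31.5, W = min = 13.5, p = 0.285049, fail to reject H0.


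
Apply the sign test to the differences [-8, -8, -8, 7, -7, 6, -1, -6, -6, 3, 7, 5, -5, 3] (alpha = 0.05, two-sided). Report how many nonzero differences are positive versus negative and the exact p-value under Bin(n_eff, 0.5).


Step 1: Discard zero differences. Original n = 14; n_eff = number of nonzero differences = 14.
Nonzero differences (with sign): -8, -8, -8, +7, -7, +6, -1, -6, -6, +3, +7, +5, -5, +3
Step 2: Count signs: positive = 6, negative = 8.
Step 3: Under H0: P(positive) = 0.5, so the number of positives S ~ Bin(14, 0.5).
Step 4: Two-sided exact p-value = sum of Bin(14,0.5) probabilities at or below the observed probability = 0.790527.
Step 5: alpha = 0.05. fail to reject H0.

n_eff = 14, pos = 6, neg = 8, p = 0.790527, fail to reject H0.


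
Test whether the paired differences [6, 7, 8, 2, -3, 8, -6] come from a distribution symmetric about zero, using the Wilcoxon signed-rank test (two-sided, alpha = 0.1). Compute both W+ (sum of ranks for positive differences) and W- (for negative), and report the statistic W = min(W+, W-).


Step 1: Drop any zero differences (none here) and take |d_i|.
|d| = [6, 7, 8, 2, 3, 8, 6]
Step 2: Midrank |d_i| (ties get averaged ranks).
ranks: |6|->3.5, |7|->5, |8|->6.5, |2|->1, |3|->2, |8|->6.5, |6|->3.5
Step 3: Attach original signs; sum ranks with positive sign and with negative sign.
W+ = 3.5 + 5 + 6.5 + 1 + 6.5 = 22.5
W- = 2 + 3.5 = 5.5
(Check: W+ + W- = 28 should equal n(n+1)/2 = 28.)
Step 4: Test statistic W = min(W+, W-) = 5.5.
Step 5: Ties in |d|, so use the tie-corrected normal approximation.
        E[W] = n(n+1)/4 = 7*8/4 = 14.
        Tie groups: |d|=6 (t=2), |d|=8 (t=2); sum(t^3 - t) = 12.
        Var[W] = n(n+1)(2n+1)/24 - sum(t^3-t)/48 = 840/24 - 12/48 = 34.75.
        z = (W - E[W]) / sqrt(Var[W]) = (5.5 - 14) / 5.8949 = -1.4419.
        Two-sided p = 2*Phi(z) = 0.149325.
Step 6: alpha = 0.1. fail to reject H0.

W+ = 22.5, W- = 5.5, W = min = 5.5, p = 0.149325, fail to reject H0.


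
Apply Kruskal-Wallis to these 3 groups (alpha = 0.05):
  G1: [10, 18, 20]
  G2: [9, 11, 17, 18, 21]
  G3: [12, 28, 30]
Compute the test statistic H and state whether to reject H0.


Step 1: Combine all N = 11 observations and assign midranks.
sorted (value, group, rank): (9,G2,1), (10,G1,2), (11,G2,3), (12,G3,4), (17,G2,5), (18,G1,6.5), (18,G2,6.5), (20,G1,8), (21,G2,9), (28,G3,10), (30,G3,11)
Step 2: Sum ranks within each group.
R_1 = 16.5 (n_1 = 3)
R_2 = 24.5 (n_2 = 5)
R_3 = 25 (n_3 = 3)
Step 3: H = 12/(N(N+1)) * sum(R_i^2/n_i) - 3(N+1)
     = 12/(11*12) * (16.5^2/3 + 24.5^2/5 + 25^2/3) - 3*12
     = 0.090909 * 419.133 - 36
     = 2.103030.
Step 4: Ties present; correction factor C = 1 - 6/(11^3 - 11) = 0.995455. Corrected H = 2.103030 / 0.995455 = 2.112633.
Step 5: Under H0, H ~ chi^2(2); p-value = 0.347734.
Step 6: alpha = 0.05. fail to reject H0.

H = 2.1126, df = 2, p = 0.347734, fail to reject H0.


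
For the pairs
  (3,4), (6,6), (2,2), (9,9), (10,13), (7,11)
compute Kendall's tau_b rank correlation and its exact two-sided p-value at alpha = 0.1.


Step 1: Enumerate the 15 unordered pairs (i,j) with i<j and classify each by sign(x_j-x_i) * sign(y_j-y_i).
  (1,2):dx=+3,dy=+2->C; (1,3):dx=-1,dy=-2->C; (1,4):dx=+6,dy=+5->C; (1,5):dx=+7,dy=+9->C
  (1,6):dx=+4,dy=+7->C; (2,3):dx=-4,dy=-4->C; (2,4):dx=+3,dy=+3->C; (2,5):dx=+4,dy=+7->C
  (2,6):dx=+1,dy=+5->C; (3,4):dx=+7,dy=+7->C; (3,5):dx=+8,dy=+11->C; (3,6):dx=+5,dy=+9->C
  (4,5):dx=+1,dy=+4->C; (4,6):dx=-2,dy=+2->D; (5,6):dx=-3,dy=-2->C
Step 2: C = 14, D = 1, total pairs = 15.
Step 3: tau = (C - D)/(n(n-1)/2) = (14 - 1)/15 = 0.866667.
Step 4: Exact two-sided p-value (enumerate n! = 720 permutations of y under H0): p = 0.016667.
Step 5: alpha = 0.1. reject H0.

tau_b = 0.8667 (C=14, D=1), p = 0.016667, reject H0.


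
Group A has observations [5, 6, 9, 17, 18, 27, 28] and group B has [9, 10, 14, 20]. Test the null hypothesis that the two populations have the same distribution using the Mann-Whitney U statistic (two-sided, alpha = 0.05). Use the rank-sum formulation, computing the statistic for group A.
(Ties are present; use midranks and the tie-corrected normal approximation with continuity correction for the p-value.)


Step 1: Combine and sort all 11 observations; assign midranks.
sorted (value, group): (5,X), (6,X), (9,X), (9,Y), (10,Y), (14,Y), (17,X), (18,X), (20,Y), (27,X), (28,X)
ranks: 5->1, 6->2, 9->3.5, 9->3.5, 10->5, 14->6, 17->7, 18->8, 20->9, 27->10, 28->11
Step 2: Rank sum for X: R1 = 1 + 2 + 3.5 + 7 + 8 + 10 + 11 = 42.5.
Step 3: U_X = R1 - n1(n1+1)/2 = 42.5 - 7*8/2 = 42.5 - 28 = 14.5.
       U_Y = n1*n2 - U_X = 28 - 14.5 = 13.5.
Step 4: Ties are present, so use the tie-corrected normal approximation (with continuity correction) for the p-value.
Step 5: p-value = 1.000000; compare to alpha = 0.05. fail to reject H0.

U_X = 14.5, p = 1.000000, fail to reject H0 at alpha = 0.05.


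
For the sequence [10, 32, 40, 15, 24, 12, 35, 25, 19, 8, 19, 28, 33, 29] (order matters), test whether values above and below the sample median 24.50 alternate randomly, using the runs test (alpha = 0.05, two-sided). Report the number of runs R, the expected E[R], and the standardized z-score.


Step 1: Compute median = 24.50; label A = above, B = below.
Labels in order: BAABBBAABBBAAA  (n_A = 7, n_B = 7)
Step 2: Count runs R = 6.
Step 3: Under H0 (random ordering), E[R] = 2*n_A*n_B/(n_A+n_B) + 1 = 2*7*7/14 + 1 = 8.0000.
        Var[R] = 2*n_A*n_B*(2*n_A*n_B - n_A - n_B) / ((n_A+n_B)^2 * (n_A+n_B-1)) = 8232/2548 = 3.2308.
        SD[R] = 1.7974.
Step 4: Continuity-corrected z = (R + 0.5 - E[R]) / SD[R] = (6 + 0.5 - 8.0000) / 1.7974 = -0.8345.
Step 5: Two-sided p-value via normal approximation = 2*(1 - Phi(|z|)) = 0.403986.
Step 6: alpha = 0.05. fail to reject H0.

R = 6, z = -0.8345, p = 0.403986, fail to reject H0.


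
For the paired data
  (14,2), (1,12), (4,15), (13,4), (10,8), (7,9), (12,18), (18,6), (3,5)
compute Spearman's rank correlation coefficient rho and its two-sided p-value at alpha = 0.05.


Step 1: Rank x and y separately (midranks; no ties here).
rank(x): 14->8, 1->1, 4->3, 13->7, 10->5, 7->4, 12->6, 18->9, 3->2
rank(y): 2->1, 12->7, 15->8, 4->2, 8->5, 9->6, 18->9, 6->4, 5->3
Step 2: d_i = R_x(i) - R_y(i); compute d_i^2.
  (8-1)^2=49, (1-7)^2=36, (3-8)^2=25, (7-2)^2=25, (5-5)^2=0, (4-6)^2=4, (6-9)^2=9, (9-4)^2=25, (2-3)^2=1
sum(d^2) = 174.
Step 3: rho = 1 - 6*174 / (9*(9^2 - 1)) = 1 - 1044/720 = -0.450000.
Step 4: Under H0, t = rho * sqrt((n-2)/(1-rho^2)) = -1.3332 ~ t(7).
Step 5: Two-sided p-value from the t-distribution with 7 df = 0.224216.
Step 6: alpha = 0.05. fail to reject H0.

rho = -0.4500, p = 0.224216, fail to reject H0 at alpha = 0.05.


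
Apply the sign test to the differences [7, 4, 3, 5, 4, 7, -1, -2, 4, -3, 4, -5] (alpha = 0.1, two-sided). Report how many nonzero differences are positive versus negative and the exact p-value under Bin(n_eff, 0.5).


Step 1: Discard zero differences. Original n = 12; n_eff = number of nonzero differences = 12.
Nonzero differences (with sign): +7, +4, +3, +5, +4, +7, -1, -2, +4, -3, +4, -5
Step 2: Count signs: positive = 8, negative = 4.
Step 3: Under H0: P(positive) = 0.5, so the number of positives S ~ Bin(12, 0.5).
Step 4: Two-sided exact p-value = sum of Bin(12,0.5) probabilities at or below the observed probability = 0.387695.
Step 5: alpha = 0.1. fail to reject H0.

n_eff = 12, pos = 8, neg = 4, p = 0.387695, fail to reject H0.


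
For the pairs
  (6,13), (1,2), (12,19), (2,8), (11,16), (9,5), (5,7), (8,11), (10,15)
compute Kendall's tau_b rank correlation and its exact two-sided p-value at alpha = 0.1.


Step 1: Enumerate the 36 unordered pairs (i,j) with i<j and classify each by sign(x_j-x_i) * sign(y_j-y_i).
  (1,2):dx=-5,dy=-11->C; (1,3):dx=+6,dy=+6->C; (1,4):dx=-4,dy=-5->C; (1,5):dx=+5,dy=+3->C
  (1,6):dx=+3,dy=-8->D; (1,7):dx=-1,dy=-6->C; (1,8):dx=+2,dy=-2->D; (1,9):dx=+4,dy=+2->C
  (2,3):dx=+11,dy=+17->C; (2,4):dx=+1,dy=+6->C; (2,5):dx=+10,dy=+14->C; (2,6):dx=+8,dy=+3->C
  (2,7):dx=+4,dy=+5->C; (2,8):dx=+7,dy=+9->C; (2,9):dx=+9,dy=+13->C; (3,4):dx=-10,dy=-11->C
  (3,5):dx=-1,dy=-3->C; (3,6):dx=-3,dy=-14->C; (3,7):dx=-7,dy=-12->C; (3,8):dx=-4,dy=-8->C
  (3,9):dx=-2,dy=-4->C; (4,5):dx=+9,dy=+8->C; (4,6):dx=+7,dy=-3->D; (4,7):dx=+3,dy=-1->D
  (4,8):dx=+6,dy=+3->C; (4,9):dx=+8,dy=+7->C; (5,6):dx=-2,dy=-11->C; (5,7):dx=-6,dy=-9->C
  (5,8):dx=-3,dy=-5->C; (5,9):dx=-1,dy=-1->C; (6,7):dx=-4,dy=+2->D; (6,8):dx=-1,dy=+6->D
  (6,9):dx=+1,dy=+10->C; (7,8):dx=+3,dy=+4->C; (7,9):dx=+5,dy=+8->C; (8,9):dx=+2,dy=+4->C
Step 2: C = 30, D = 6, total pairs = 36.
Step 3: tau = (C - D)/(n(n-1)/2) = (30 - 6)/36 = 0.666667.
Step 4: Exact two-sided p-value (enumerate n! = 362880 permutations of y under H0): p = 0.012665.
Step 5: alpha = 0.1. reject H0.

tau_b = 0.6667 (C=30, D=6), p = 0.012665, reject H0.


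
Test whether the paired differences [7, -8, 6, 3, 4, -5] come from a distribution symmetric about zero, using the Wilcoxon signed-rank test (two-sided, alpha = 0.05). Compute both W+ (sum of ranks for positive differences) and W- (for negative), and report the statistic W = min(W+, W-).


Step 1: Drop any zero differences (none here) and take |d_i|.
|d| = [7, 8, 6, 3, 4, 5]
Step 2: Midrank |d_i| (ties get averaged ranks).
ranks: |7|->5, |8|->6, |6|->4, |3|->1, |4|->2, |5|->3
Step 3: Attach original signs; sum ranks with positive sign and with negative sign.
W+ = 5 + 4 + 1 + 2 = 12
W- = 6 + 3 = 9
(Check: W+ + W- = 21 should equal n(n+1)/2 = 21.)
Step 4: Test statistic W = min(W+, W-) = 9.
Step 5: No ties, so the exact null distribution over the 2^6 = 64 sign assignments gives the two-sided p-value = 0.843750.
Step 6: alpha = 0.05. fail to reject H0.

W+ = 12, W- = 9, W = min = 9, p = 0.843750, fail to reject H0.


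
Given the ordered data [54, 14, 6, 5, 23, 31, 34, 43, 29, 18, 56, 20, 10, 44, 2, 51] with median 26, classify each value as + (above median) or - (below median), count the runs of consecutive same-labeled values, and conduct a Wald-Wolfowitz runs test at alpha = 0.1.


Step 1: Compute median = 26; label A = above, B = below.
Labels in order: ABBBBAAAABABBABA  (n_A = 8, n_B = 8)
Step 2: Count runs R = 9.
Step 3: Under H0 (random ordering), E[R] = 2*n_A*n_B/(n_A+n_B) + 1 = 2*8*8/16 + 1 = 9.0000.
        Var[R] = 2*n_A*n_B*(2*n_A*n_B - n_A - n_B) / ((n_A+n_B)^2 * (n_A+n_B-1)) = 14336/3840 = 3.7333.
        SD[R] = 1.9322.
Step 4: R = E[R], so z = 0 with no continuity correction.
Step 5: Two-sided p-value via normal approximation = 2*(1 - Phi(|z|)) = 1.000000.
Step 6: alpha = 0.1. fail to reject H0.

R = 9, z = 0.0000, p = 1.000000, fail to reject H0.


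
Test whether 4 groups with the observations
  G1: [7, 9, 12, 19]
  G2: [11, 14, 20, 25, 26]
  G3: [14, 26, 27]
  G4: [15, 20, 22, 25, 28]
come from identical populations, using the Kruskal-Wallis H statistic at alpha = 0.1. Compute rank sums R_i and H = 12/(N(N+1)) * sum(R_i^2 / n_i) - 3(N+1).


Step 1: Combine all N = 17 observations and assign midranks.
sorted (value, group, rank): (7,G1,1), (9,G1,2), (11,G2,3), (12,G1,4), (14,G2,5.5), (14,G3,5.5), (15,G4,7), (19,G1,8), (20,G2,9.5), (20,G4,9.5), (22,G4,11), (25,G2,12.5), (25,G4,12.5), (26,G2,14.5), (26,G3,14.5), (27,G3,16), (28,G4,17)
Step 2: Sum ranks within each group.
R_1 = 15 (n_1 = 4)
R_2 = 45 (n_2 = 5)
R_3 = 36 (n_3 = 3)
R_4 = 57 (n_4 = 5)
Step 3: H = 12/(N(N+1)) * sum(R_i^2/n_i) - 3(N+1)
     = 12/(17*18) * (15^2/4 + 45^2/5 + 36^2/3 + 57^2/5) - 3*18
     = 0.039216 * 1543.05 - 54
     = 6.511765.
Step 4: Ties present; correction factor C = 1 - 24/(17^3 - 17) = 0.995098. Corrected H = 6.511765 / 0.995098 = 6.543842.
Step 5: Under H0, H ~ chi^2(3); p-value = 0.087949.
Step 6: alpha = 0.1. reject H0.

H = 6.5438, df = 3, p = 0.087949, reject H0.


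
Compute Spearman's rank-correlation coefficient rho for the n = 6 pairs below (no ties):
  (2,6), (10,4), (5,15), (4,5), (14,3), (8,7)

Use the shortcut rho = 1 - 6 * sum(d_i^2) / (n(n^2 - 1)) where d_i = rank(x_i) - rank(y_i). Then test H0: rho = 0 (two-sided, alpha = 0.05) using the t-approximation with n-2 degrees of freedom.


Step 1: Rank x and y separately (midranks; no ties here).
rank(x): 2->1, 10->5, 5->3, 4->2, 14->6, 8->4
rank(y): 6->4, 4->2, 15->6, 5->3, 3->1, 7->5
Step 2: d_i = R_x(i) - R_y(i); compute d_i^2.
  (1-4)^2=9, (5-2)^2=9, (3-6)^2=9, (2-3)^2=1, (6-1)^2=25, (4-5)^2=1
sum(d^2) = 54.
Step 3: rho = 1 - 6*54 / (6*(6^2 - 1)) = 1 - 324/210 = -0.542857.
Step 4: Under H0, t = rho * sqrt((n-2)/(1-rho^2)) = -1.2928 ~ t(4).
Step 5: Two-sided p-value from the t-distribution with 4 df = 0.265703.
Step 6: alpha = 0.05. fail to reject H0.

rho = -0.5429, p = 0.265703, fail to reject H0 at alpha = 0.05.


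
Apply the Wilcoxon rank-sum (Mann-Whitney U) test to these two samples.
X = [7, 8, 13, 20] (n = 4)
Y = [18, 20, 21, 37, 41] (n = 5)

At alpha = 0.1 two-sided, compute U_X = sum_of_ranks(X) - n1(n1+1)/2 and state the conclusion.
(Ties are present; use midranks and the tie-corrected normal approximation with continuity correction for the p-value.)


Step 1: Combine and sort all 9 observations; assign midranks.
sorted (value, group): (7,X), (8,X), (13,X), (18,Y), (20,X), (20,Y), (21,Y), (37,Y), (41,Y)
ranks: 7->1, 8->2, 13->3, 18->4, 20->5.5, 20->5.5, 21->7, 37->8, 41->9
Step 2: Rank sum for X: R1 = 1 + 2 + 3 + 5.5 = 11.5.
Step 3: U_X = R1 - n1(n1+1)/2 = 11.5 - 4*5/2 = 11.5 - 10 = 1.5.
       U_Y = n1*n2 - U_X = 20 - 1.5 = 18.5.
Step 4: Ties are present, so use the tie-corrected normal approximation (with continuity correction) for the p-value.
Step 5: p-value = 0.049090; compare to alpha = 0.1. reject H0.

U_X = 1.5, p = 0.049090, reject H0 at alpha = 0.1.


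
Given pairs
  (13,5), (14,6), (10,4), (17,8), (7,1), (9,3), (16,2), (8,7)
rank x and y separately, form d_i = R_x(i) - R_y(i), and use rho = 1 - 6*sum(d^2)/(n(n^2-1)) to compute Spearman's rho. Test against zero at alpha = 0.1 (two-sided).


Step 1: Rank x and y separately (midranks; no ties here).
rank(x): 13->5, 14->6, 10->4, 17->8, 7->1, 9->3, 16->7, 8->2
rank(y): 5->5, 6->6, 4->4, 8->8, 1->1, 3->3, 2->2, 7->7
Step 2: d_i = R_x(i) - R_y(i); compute d_i^2.
  (5-5)^2=0, (6-6)^2=0, (4-4)^2=0, (8-8)^2=0, (1-1)^2=0, (3-3)^2=0, (7-2)^2=25, (2-7)^2=25
sum(d^2) = 50.
Step 3: rho = 1 - 6*50 / (8*(8^2 - 1)) = 1 - 300/504 = 0.404762.
Step 4: Under H0, t = rho * sqrt((n-2)/(1-rho^2)) = 1.0842 ~ t(6).
Step 5: Two-sided p-value from the t-distribution with 6 df = 0.319889.
Step 6: alpha = 0.1. fail to reject H0.

rho = 0.4048, p = 0.319889, fail to reject H0 at alpha = 0.1.


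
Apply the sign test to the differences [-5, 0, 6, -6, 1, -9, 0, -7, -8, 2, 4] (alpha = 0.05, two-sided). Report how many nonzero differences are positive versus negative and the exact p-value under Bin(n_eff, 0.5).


Step 1: Discard zero differences. Original n = 11; n_eff = number of nonzero differences = 9.
Nonzero differences (with sign): -5, +6, -6, +1, -9, -7, -8, +2, +4
Step 2: Count signs: positive = 4, negative = 5.
Step 3: Under H0: P(positive) = 0.5, so the number of positives S ~ Bin(9, 0.5).
Step 4: Two-sided exact p-value = sum of Bin(9,0.5) probabilities at or below the observed probability = 1.000000.
Step 5: alpha = 0.05. fail to reject H0.

n_eff = 9, pos = 4, neg = 5, p = 1.000000, fail to reject H0.


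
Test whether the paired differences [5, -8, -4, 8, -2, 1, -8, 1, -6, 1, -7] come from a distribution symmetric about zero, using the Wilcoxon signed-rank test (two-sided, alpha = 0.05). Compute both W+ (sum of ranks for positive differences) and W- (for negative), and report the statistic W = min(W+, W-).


Step 1: Drop any zero differences (none here) and take |d_i|.
|d| = [5, 8, 4, 8, 2, 1, 8, 1, 6, 1, 7]
Step 2: Midrank |d_i| (ties get averaged ranks).
ranks: |5|->6, |8|->10, |4|->5, |8|->10, |2|->4, |1|->2, |8|->10, |1|->2, |6|->7, |1|->2, |7|->8
Step 3: Attach original signs; sum ranks with positive sign and with negative sign.
W+ = 6 + 10 + 2 + 2 + 2 = 22
W- = 10 + 5 + 4 + 10 + 7 + 8 = 44
(Check: W+ + W- = 66 should equal n(n+1)/2 = 66.)
Step 4: Test statistic W = min(W+, W-) = 22.
Step 5: Ties in |d|, so use the tie-corrected normal approximation.
        E[W] = n(n+1)/4 = 11*12/4 = 33.
        Tie groups: |d|=1 (t=3), |d|=8 (t=3); sum(t^3 - t) = 48.
        Var[W] = n(n+1)(2n+1)/24 - sum(t^3-t)/48 = 3036/24 - 48/48 = 125.5.
        z = (W - E[W]) / sqrt(Var[W]) = (22 - 33) / 11.2027 = -0.9819.
        Two-sided p = 2*Phi(z) = 0.326145.
Step 6: alpha = 0.05. fail to reject H0.

W+ = 22, W- = 44, W = min = 22, p = 0.326145, fail to reject H0.


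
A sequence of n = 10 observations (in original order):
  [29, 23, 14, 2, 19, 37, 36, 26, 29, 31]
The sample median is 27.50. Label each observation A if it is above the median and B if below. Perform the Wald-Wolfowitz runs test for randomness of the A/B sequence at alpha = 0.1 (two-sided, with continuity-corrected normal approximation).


Step 1: Compute median = 27.50; label A = above, B = below.
Labels in order: ABBBBAABAA  (n_A = 5, n_B = 5)
Step 2: Count runs R = 5.
Step 3: Under H0 (random ordering), E[R] = 2*n_A*n_B/(n_A+n_B) + 1 = 2*5*5/10 + 1 = 6.0000.
        Var[R] = 2*n_A*n_B*(2*n_A*n_B - n_A - n_B) / ((n_A+n_B)^2 * (n_A+n_B-1)) = 2000/900 = 2.2222.
        SD[R] = 1.4907.
Step 4: Continuity-corrected z = (R + 0.5 - E[R]) / SD[R] = (5 + 0.5 - 6.0000) / 1.4907 = -0.3354.
Step 5: Two-sided p-value via normal approximation = 2*(1 - Phi(|z|)) = 0.737316.
Step 6: alpha = 0.1. fail to reject H0.

R = 5, z = -0.3354, p = 0.737316, fail to reject H0.


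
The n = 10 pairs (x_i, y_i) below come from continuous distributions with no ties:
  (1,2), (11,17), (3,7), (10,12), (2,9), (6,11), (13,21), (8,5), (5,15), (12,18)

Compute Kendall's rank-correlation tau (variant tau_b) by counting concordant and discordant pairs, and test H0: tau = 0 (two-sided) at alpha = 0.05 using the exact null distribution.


Step 1: Enumerate the 45 unordered pairs (i,j) with i<j and classify each by sign(x_j-x_i) * sign(y_j-y_i).
  (1,2):dx=+10,dy=+15->C; (1,3):dx=+2,dy=+5->C; (1,4):dx=+9,dy=+10->C; (1,5):dx=+1,dy=+7->C
  (1,6):dx=+5,dy=+9->C; (1,7):dx=+12,dy=+19->C; (1,8):dx=+7,dy=+3->C; (1,9):dx=+4,dy=+13->C
  (1,10):dx=+11,dy=+16->C; (2,3):dx=-8,dy=-10->C; (2,4):dx=-1,dy=-5->C; (2,5):dx=-9,dy=-8->C
  (2,6):dx=-5,dy=-6->C; (2,7):dx=+2,dy=+4->C; (2,8):dx=-3,dy=-12->C; (2,9):dx=-6,dy=-2->C
  (2,10):dx=+1,dy=+1->C; (3,4):dx=+7,dy=+5->C; (3,5):dx=-1,dy=+2->D; (3,6):dx=+3,dy=+4->C
  (3,7):dx=+10,dy=+14->C; (3,8):dx=+5,dy=-2->D; (3,9):dx=+2,dy=+8->C; (3,10):dx=+9,dy=+11->C
  (4,5):dx=-8,dy=-3->C; (4,6):dx=-4,dy=-1->C; (4,7):dx=+3,dy=+9->C; (4,8):dx=-2,dy=-7->C
  (4,9):dx=-5,dy=+3->D; (4,10):dx=+2,dy=+6->C; (5,6):dx=+4,dy=+2->C; (5,7):dx=+11,dy=+12->C
  (5,8):dx=+6,dy=-4->D; (5,9):dx=+3,dy=+6->C; (5,10):dx=+10,dy=+9->C; (6,7):dx=+7,dy=+10->C
  (6,8):dx=+2,dy=-6->D; (6,9):dx=-1,dy=+4->D; (6,10):dx=+6,dy=+7->C; (7,8):dx=-5,dy=-16->C
  (7,9):dx=-8,dy=-6->C; (7,10):dx=-1,dy=-3->C; (8,9):dx=-3,dy=+10->D; (8,10):dx=+4,dy=+13->C
  (9,10):dx=+7,dy=+3->C
Step 2: C = 38, D = 7, total pairs = 45.
Step 3: tau = (C - D)/(n(n-1)/2) = (38 - 7)/45 = 0.688889.
Step 4: Exact two-sided p-value (enumerate n! = 3628800 permutations of y under H0): p = 0.004687.
Step 5: alpha = 0.05. reject H0.

tau_b = 0.6889 (C=38, D=7), p = 0.004687, reject H0.


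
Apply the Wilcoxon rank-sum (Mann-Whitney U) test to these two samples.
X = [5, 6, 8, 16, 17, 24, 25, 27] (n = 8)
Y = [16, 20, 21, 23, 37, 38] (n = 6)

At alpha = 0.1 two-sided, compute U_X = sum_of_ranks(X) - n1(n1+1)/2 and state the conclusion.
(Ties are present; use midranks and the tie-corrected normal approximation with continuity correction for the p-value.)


Step 1: Combine and sort all 14 observations; assign midranks.
sorted (value, group): (5,X), (6,X), (8,X), (16,X), (16,Y), (17,X), (20,Y), (21,Y), (23,Y), (24,X), (25,X), (27,X), (37,Y), (38,Y)
ranks: 5->1, 6->2, 8->3, 16->4.5, 16->4.5, 17->6, 20->7, 21->8, 23->9, 24->10, 25->11, 27->12, 37->13, 38->14
Step 2: Rank sum for X: R1 = 1 + 2 + 3 + 4.5 + 6 + 10 + 11 + 12 = 49.5.
Step 3: U_X = R1 - n1(n1+1)/2 = 49.5 - 8*9/2 = 49.5 - 36 = 13.5.
       U_Y = n1*n2 - U_X = 48 - 13.5 = 34.5.
Step 4: Ties are present, so use the tie-corrected normal approximation (with continuity correction) for the p-value.
Step 5: p-value = 0.196213; compare to alpha = 0.1. fail to reject H0.

U_X = 13.5, p = 0.196213, fail to reject H0 at alpha = 0.1.


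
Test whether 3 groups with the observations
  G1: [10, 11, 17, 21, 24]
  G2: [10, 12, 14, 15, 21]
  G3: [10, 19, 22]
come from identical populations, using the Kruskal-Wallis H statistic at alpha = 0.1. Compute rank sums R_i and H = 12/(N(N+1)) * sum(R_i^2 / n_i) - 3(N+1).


Step 1: Combine all N = 13 observations and assign midranks.
sorted (value, group, rank): (10,G1,2), (10,G2,2), (10,G3,2), (11,G1,4), (12,G2,5), (14,G2,6), (15,G2,7), (17,G1,8), (19,G3,9), (21,G1,10.5), (21,G2,10.5), (22,G3,12), (24,G1,13)
Step 2: Sum ranks within each group.
R_1 = 37.5 (n_1 = 5)
R_2 = 30.5 (n_2 = 5)
R_3 = 23 (n_3 = 3)
Step 3: H = 12/(N(N+1)) * sum(R_i^2/n_i) - 3(N+1)
     = 12/(13*14) * (37.5^2/5 + 30.5^2/5 + 23^2/3) - 3*14
     = 0.065934 * 643.633 - 42
     = 0.437363.
Step 4: Ties present; correction factor C = 1 - 30/(13^3 - 13) = 0.986264. Corrected H = 0.437363 / 0.986264 = 0.443454.
Step 5: Under H0, H ~ chi^2(2); p-value = 0.801134.
Step 6: alpha = 0.1. fail to reject H0.

H = 0.4435, df = 2, p = 0.801134, fail to reject H0.


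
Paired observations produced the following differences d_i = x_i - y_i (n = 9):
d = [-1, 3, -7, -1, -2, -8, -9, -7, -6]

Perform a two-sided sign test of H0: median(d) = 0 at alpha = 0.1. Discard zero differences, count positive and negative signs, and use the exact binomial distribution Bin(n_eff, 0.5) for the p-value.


Step 1: Discard zero differences. Original n = 9; n_eff = number of nonzero differences = 9.
Nonzero differences (with sign): -1, +3, -7, -1, -2, -8, -9, -7, -6
Step 2: Count signs: positive = 1, negative = 8.
Step 3: Under H0: P(positive) = 0.5, so the number of positives S ~ Bin(9, 0.5).
Step 4: Two-sided exact p-value = sum of Bin(9,0.5) probabilities at or below the observed probability = 0.039062.
Step 5: alpha = 0.1. reject H0.

n_eff = 9, pos = 1, neg = 8, p = 0.039062, reject H0.


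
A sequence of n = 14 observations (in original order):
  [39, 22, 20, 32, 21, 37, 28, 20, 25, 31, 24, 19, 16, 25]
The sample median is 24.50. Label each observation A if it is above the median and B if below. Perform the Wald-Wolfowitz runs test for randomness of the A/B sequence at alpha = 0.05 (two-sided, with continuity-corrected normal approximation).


Step 1: Compute median = 24.50; label A = above, B = below.
Labels in order: ABBABAABAABBBA  (n_A = 7, n_B = 7)
Step 2: Count runs R = 9.
Step 3: Under H0 (random ordering), E[R] = 2*n_A*n_B/(n_A+n_B) + 1 = 2*7*7/14 + 1 = 8.0000.
        Var[R] = 2*n_A*n_B*(2*n_A*n_B - n_A - n_B) / ((n_A+n_B)^2 * (n_A+n_B-1)) = 8232/2548 = 3.2308.
        SD[R] = 1.7974.
Step 4: Continuity-corrected z = (R - 0.5 - E[R]) / SD[R] = (9 - 0.5 - 8.0000) / 1.7974 = 0.2782.
Step 5: Two-sided p-value via normal approximation = 2*(1 - Phi(|z|)) = 0.780879.
Step 6: alpha = 0.05. fail to reject H0.

R = 9, z = 0.2782, p = 0.780879, fail to reject H0.


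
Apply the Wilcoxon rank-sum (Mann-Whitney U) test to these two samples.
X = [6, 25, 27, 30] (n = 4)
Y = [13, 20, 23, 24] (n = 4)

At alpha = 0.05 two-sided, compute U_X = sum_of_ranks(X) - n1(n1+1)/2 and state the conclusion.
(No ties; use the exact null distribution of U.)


Step 1: Combine and sort all 8 observations; assign midranks.
sorted (value, group): (6,X), (13,Y), (20,Y), (23,Y), (24,Y), (25,X), (27,X), (30,X)
ranks: 6->1, 13->2, 20->3, 23->4, 24->5, 25->6, 27->7, 30->8
Step 2: Rank sum for X: R1 = 1 + 6 + 7 + 8 = 22.
Step 3: U_X = R1 - n1(n1+1)/2 = 22 - 4*5/2 = 22 - 10 = 12.
       U_Y = n1*n2 - U_X = 16 - 12 = 4.
Step 4: No ties, so the exact null distribution of U (based on enumerating the C(8,4) = 70 equally likely rank assignments) gives the two-sided p-value.
Step 5: p-value = 0.342857; compare to alpha = 0.05. fail to reject H0.

U_X = 12, p = 0.342857, fail to reject H0 at alpha = 0.05.


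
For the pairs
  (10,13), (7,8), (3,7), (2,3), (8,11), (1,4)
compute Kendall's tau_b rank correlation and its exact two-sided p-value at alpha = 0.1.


Step 1: Enumerate the 15 unordered pairs (i,j) with i<j and classify each by sign(x_j-x_i) * sign(y_j-y_i).
  (1,2):dx=-3,dy=-5->C; (1,3):dx=-7,dy=-6->C; (1,4):dx=-8,dy=-10->C; (1,5):dx=-2,dy=-2->C
  (1,6):dx=-9,dy=-9->C; (2,3):dx=-4,dy=-1->C; (2,4):dx=-5,dy=-5->C; (2,5):dx=+1,dy=+3->C
  (2,6):dx=-6,dy=-4->C; (3,4):dx=-1,dy=-4->C; (3,5):dx=+5,dy=+4->C; (3,6):dx=-2,dy=-3->C
  (4,5):dx=+6,dy=+8->C; (4,6):dx=-1,dy=+1->D; (5,6):dx=-7,dy=-7->C
Step 2: C = 14, D = 1, total pairs = 15.
Step 3: tau = (C - D)/(n(n-1)/2) = (14 - 1)/15 = 0.866667.
Step 4: Exact two-sided p-value (enumerate n! = 720 permutations of y under H0): p = 0.016667.
Step 5: alpha = 0.1. reject H0.

tau_b = 0.8667 (C=14, D=1), p = 0.016667, reject H0.


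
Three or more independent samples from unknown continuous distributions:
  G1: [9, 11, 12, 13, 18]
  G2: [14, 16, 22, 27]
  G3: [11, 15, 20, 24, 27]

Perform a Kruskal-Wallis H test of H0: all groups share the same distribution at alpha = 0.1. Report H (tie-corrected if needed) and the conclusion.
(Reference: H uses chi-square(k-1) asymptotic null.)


Step 1: Combine all N = 14 observations and assign midranks.
sorted (value, group, rank): (9,G1,1), (11,G1,2.5), (11,G3,2.5), (12,G1,4), (13,G1,5), (14,G2,6), (15,G3,7), (16,G2,8), (18,G1,9), (20,G3,10), (22,G2,11), (24,G3,12), (27,G2,13.5), (27,G3,13.5)
Step 2: Sum ranks within each group.
R_1 = 21.5 (n_1 = 5)
R_2 = 38.5 (n_2 = 4)
R_3 = 45 (n_3 = 5)
Step 3: H = 12/(N(N+1)) * sum(R_i^2/n_i) - 3(N+1)
     = 12/(14*15) * (21.5^2/5 + 38.5^2/4 + 45^2/5) - 3*15
     = 0.057143 * 868.013 - 45
     = 4.600714.
Step 4: Ties present; correction factor C = 1 - 12/(14^3 - 14) = 0.995604. Corrected H = 4.600714 / 0.995604 = 4.621026.
Step 5: Under H0, H ~ chi^2(2); p-value = 0.099210.
Step 6: alpha = 0.1. reject H0.

H = 4.6210, df = 2, p = 0.099210, reject H0.


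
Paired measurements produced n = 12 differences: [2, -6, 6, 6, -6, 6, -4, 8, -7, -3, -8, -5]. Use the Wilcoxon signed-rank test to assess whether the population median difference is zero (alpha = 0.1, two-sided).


Step 1: Drop any zero differences (none here) and take |d_i|.
|d| = [2, 6, 6, 6, 6, 6, 4, 8, 7, 3, 8, 5]
Step 2: Midrank |d_i| (ties get averaged ranks).
ranks: |2|->1, |6|->7, |6|->7, |6|->7, |6|->7, |6|->7, |4|->3, |8|->11.5, |7|->10, |3|->2, |8|->11.5, |5|->4
Step 3: Attach original signs; sum ranks with positive sign and with negative sign.
W+ = 1 + 7 + 7 + 7 + 11.5 = 33.5
W- = 7 + 7 + 3 + 10 + 2 + 11.5 + 4 = 44.5
(Check: W+ + W- = 78 should equal n(n+1)/2 = 78.)
Step 4: Test statistic W = min(W+, W-) = 33.5.
Step 5: Ties in |d|, so use the tie-corrected normal approximation.
        E[W] = n(n+1)/4 = 12*13/4 = 39.
        Tie groups: |d|=6 (t=5), |d|=8 (t=2); sum(t^3 - t) = 126.
        Var[W] = n(n+1)(2n+1)/24 - sum(t^3-t)/48 = 3900/24 - 126/48 = 159.875.
        z = (W - E[W]) / sqrt(Var[W]) = (33.5 - 39) / 12.6442 = -0.4350.
        Two-sided p = 2*Phi(z) = 0.663575.
Step 6: alpha = 0.1. fail to reject H0.

W+ = 33.5, W- = 44.5, W = min = 33.5, p = 0.663575, fail to reject H0.


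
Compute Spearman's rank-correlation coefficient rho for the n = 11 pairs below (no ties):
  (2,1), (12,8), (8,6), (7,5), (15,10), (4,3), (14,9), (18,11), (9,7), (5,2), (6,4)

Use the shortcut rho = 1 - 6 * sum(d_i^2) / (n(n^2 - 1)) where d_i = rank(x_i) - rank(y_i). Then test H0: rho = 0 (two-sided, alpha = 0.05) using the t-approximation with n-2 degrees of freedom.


Step 1: Rank x and y separately (midranks; no ties here).
rank(x): 2->1, 12->8, 8->6, 7->5, 15->10, 4->2, 14->9, 18->11, 9->7, 5->3, 6->4
rank(y): 1->1, 8->8, 6->6, 5->5, 10->10, 3->3, 9->9, 11->11, 7->7, 2->2, 4->4
Step 2: d_i = R_x(i) - R_y(i); compute d_i^2.
  (1-1)^2=0, (8-8)^2=0, (6-6)^2=0, (5-5)^2=0, (10-10)^2=0, (2-3)^2=1, (9-9)^2=0, (11-11)^2=0, (7-7)^2=0, (3-2)^2=1, (4-4)^2=0
sum(d^2) = 2.
Step 3: rho = 1 - 6*2 / (11*(11^2 - 1)) = 1 - 12/1320 = 0.990909.
Step 4: Under H0, t = rho * sqrt((n-2)/(1-rho^2)) = 22.0966 ~ t(9).
Step 5: Two-sided p-value from the t-distribution with 9 df = 0.000000.
Step 6: alpha = 0.05. reject H0.

rho = 0.9909, p = 0.000000, reject H0 at alpha = 0.05.


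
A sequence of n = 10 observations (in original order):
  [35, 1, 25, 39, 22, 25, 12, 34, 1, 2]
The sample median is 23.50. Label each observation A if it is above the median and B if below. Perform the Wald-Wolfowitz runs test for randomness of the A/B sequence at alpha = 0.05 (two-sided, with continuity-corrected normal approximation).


Step 1: Compute median = 23.50; label A = above, B = below.
Labels in order: ABAABABABB  (n_A = 5, n_B = 5)
Step 2: Count runs R = 8.
Step 3: Under H0 (random ordering), E[R] = 2*n_A*n_B/(n_A+n_B) + 1 = 2*5*5/10 + 1 = 6.0000.
        Var[R] = 2*n_A*n_B*(2*n_A*n_B - n_A - n_B) / ((n_A+n_B)^2 * (n_A+n_B-1)) = 2000/900 = 2.2222.
        SD[R] = 1.4907.
Step 4: Continuity-corrected z = (R - 0.5 - E[R]) / SD[R] = (8 - 0.5 - 6.0000) / 1.4907 = 1.0062.
Step 5: Two-sided p-value via normal approximation = 2*(1 - Phi(|z|)) = 0.314305.
Step 6: alpha = 0.05. fail to reject H0.

R = 8, z = 1.0062, p = 0.314305, fail to reject H0.


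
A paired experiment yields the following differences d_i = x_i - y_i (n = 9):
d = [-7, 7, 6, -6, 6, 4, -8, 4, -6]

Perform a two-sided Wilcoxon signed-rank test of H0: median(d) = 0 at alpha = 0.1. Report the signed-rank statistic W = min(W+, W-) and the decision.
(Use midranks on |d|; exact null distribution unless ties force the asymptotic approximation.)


Step 1: Drop any zero differences (none here) and take |d_i|.
|d| = [7, 7, 6, 6, 6, 4, 8, 4, 6]
Step 2: Midrank |d_i| (ties get averaged ranks).
ranks: |7|->7.5, |7|->7.5, |6|->4.5, |6|->4.5, |6|->4.5, |4|->1.5, |8|->9, |4|->1.5, |6|->4.5
Step 3: Attach original signs; sum ranks with positive sign and with negative sign.
W+ = 7.5 + 4.5 + 4.5 + 1.5 + 1.5 = 19.5
W- = 7.5 + 4.5 + 9 + 4.5 = 25.5
(Check: W+ + W- = 45 should equal n(n+1)/2 = 45.)
Step 4: Test statistic W = min(W+, W-) = 19.5.
Step 5: Ties in |d|, so use the tie-corrected normal approximation.
        E[W] = n(n+1)/4 = 9*10/4 = 22.5.
        Tie groups: |d|=4 (t=2), |d|=6 (t=4), |d|=7 (t=2); sum(t^3 - t) = 72.
        Var[W] = n(n+1)(2n+1)/24 - sum(t^3-t)/48 = 1710/24 - 72/48 = 69.75.
        z = (W - E[W]) / sqrt(Var[W]) = (19.5 - 22.5) / 8.3516 = -0.3592.
        Two-sided p = 2*Phi(z) = 0.719438.
Step 6: alpha = 0.1. fail to reject H0.

W+ = 19.5, W- = 25.5, W = min = 19.5, p = 0.719438, fail to reject H0.


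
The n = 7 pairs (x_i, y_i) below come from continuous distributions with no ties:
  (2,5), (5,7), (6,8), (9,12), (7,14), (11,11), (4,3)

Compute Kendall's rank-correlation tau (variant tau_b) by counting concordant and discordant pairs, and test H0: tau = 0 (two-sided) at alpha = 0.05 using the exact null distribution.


Step 1: Enumerate the 21 unordered pairs (i,j) with i<j and classify each by sign(x_j-x_i) * sign(y_j-y_i).
  (1,2):dx=+3,dy=+2->C; (1,3):dx=+4,dy=+3->C; (1,4):dx=+7,dy=+7->C; (1,5):dx=+5,dy=+9->C
  (1,6):dx=+9,dy=+6->C; (1,7):dx=+2,dy=-2->D; (2,3):dx=+1,dy=+1->C; (2,4):dx=+4,dy=+5->C
  (2,5):dx=+2,dy=+7->C; (2,6):dx=+6,dy=+4->C; (2,7):dx=-1,dy=-4->C; (3,4):dx=+3,dy=+4->C
  (3,5):dx=+1,dy=+6->C; (3,6):dx=+5,dy=+3->C; (3,7):dx=-2,dy=-5->C; (4,5):dx=-2,dy=+2->D
  (4,6):dx=+2,dy=-1->D; (4,7):dx=-5,dy=-9->C; (5,6):dx=+4,dy=-3->D; (5,7):dx=-3,dy=-11->C
  (6,7):dx=-7,dy=-8->C
Step 2: C = 17, D = 4, total pairs = 21.
Step 3: tau = (C - D)/(n(n-1)/2) = (17 - 4)/21 = 0.619048.
Step 4: Exact two-sided p-value (enumerate n! = 5040 permutations of y under H0): p = 0.069048.
Step 5: alpha = 0.05. fail to reject H0.

tau_b = 0.6190 (C=17, D=4), p = 0.069048, fail to reject H0.


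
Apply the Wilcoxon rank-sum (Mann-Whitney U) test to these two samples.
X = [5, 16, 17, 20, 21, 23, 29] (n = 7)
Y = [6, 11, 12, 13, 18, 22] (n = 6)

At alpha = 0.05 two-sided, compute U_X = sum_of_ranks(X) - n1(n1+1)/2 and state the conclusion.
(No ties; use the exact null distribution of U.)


Step 1: Combine and sort all 13 observations; assign midranks.
sorted (value, group): (5,X), (6,Y), (11,Y), (12,Y), (13,Y), (16,X), (17,X), (18,Y), (20,X), (21,X), (22,Y), (23,X), (29,X)
ranks: 5->1, 6->2, 11->3, 12->4, 13->5, 16->6, 17->7, 18->8, 20->9, 21->10, 22->11, 23->12, 29->13
Step 2: Rank sum for X: R1 = 1 + 6 + 7 + 9 + 10 + 12 + 13 = 58.
Step 3: U_X = R1 - n1(n1+1)/2 = 58 - 7*8/2 = 58 - 28 = 30.
       U_Y = n1*n2 - U_X = 42 - 30 = 12.
Step 4: No ties, so the exact null distribution of U (based on enumerating the C(13,7) = 1716 equally likely rank assignments) gives the two-sided p-value.
Step 5: p-value = 0.234266; compare to alpha = 0.05. fail to reject H0.

U_X = 30, p = 0.234266, fail to reject H0 at alpha = 0.05.


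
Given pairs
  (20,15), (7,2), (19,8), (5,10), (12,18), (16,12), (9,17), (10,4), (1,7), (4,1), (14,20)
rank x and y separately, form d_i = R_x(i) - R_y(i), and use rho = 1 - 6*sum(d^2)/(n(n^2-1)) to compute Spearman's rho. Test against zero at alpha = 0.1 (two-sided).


Step 1: Rank x and y separately (midranks; no ties here).
rank(x): 20->11, 7->4, 19->10, 5->3, 12->7, 16->9, 9->5, 10->6, 1->1, 4->2, 14->8
rank(y): 15->8, 2->2, 8->5, 10->6, 18->10, 12->7, 17->9, 4->3, 7->4, 1->1, 20->11
Step 2: d_i = R_x(i) - R_y(i); compute d_i^2.
  (11-8)^2=9, (4-2)^2=4, (10-5)^2=25, (3-6)^2=9, (7-10)^2=9, (9-7)^2=4, (5-9)^2=16, (6-3)^2=9, (1-4)^2=9, (2-1)^2=1, (8-11)^2=9
sum(d^2) = 104.
Step 3: rho = 1 - 6*104 / (11*(11^2 - 1)) = 1 - 624/1320 = 0.527273.
Step 4: Under H0, t = rho * sqrt((n-2)/(1-rho^2)) = 1.8616 ~ t(9).
Step 5: Two-sided p-value from the t-distribution with 9 df = 0.095565.
Step 6: alpha = 0.1. reject H0.

rho = 0.5273, p = 0.095565, reject H0 at alpha = 0.1.


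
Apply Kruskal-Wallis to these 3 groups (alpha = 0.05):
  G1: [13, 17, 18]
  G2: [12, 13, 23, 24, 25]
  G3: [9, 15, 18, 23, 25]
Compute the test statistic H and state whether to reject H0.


Step 1: Combine all N = 13 observations and assign midranks.
sorted (value, group, rank): (9,G3,1), (12,G2,2), (13,G1,3.5), (13,G2,3.5), (15,G3,5), (17,G1,6), (18,G1,7.5), (18,G3,7.5), (23,G2,9.5), (23,G3,9.5), (24,G2,11), (25,G2,12.5), (25,G3,12.5)
Step 2: Sum ranks within each group.
R_1 = 17 (n_1 = 3)
R_2 = 38.5 (n_2 = 5)
R_3 = 35.5 (n_3 = 5)
Step 3: H = 12/(N(N+1)) * sum(R_i^2/n_i) - 3(N+1)
     = 12/(13*14) * (17^2/3 + 38.5^2/5 + 35.5^2/5) - 3*14
     = 0.065934 * 644.833 - 42
     = 0.516484.
Step 4: Ties present; correction factor C = 1 - 24/(13^3 - 13) = 0.989011. Corrected H = 0.516484 / 0.989011 = 0.522222.
Step 5: Under H0, H ~ chi^2(2); p-value = 0.770195.
Step 6: alpha = 0.05. fail to reject H0.

H = 0.5222, df = 2, p = 0.770195, fail to reject H0.
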